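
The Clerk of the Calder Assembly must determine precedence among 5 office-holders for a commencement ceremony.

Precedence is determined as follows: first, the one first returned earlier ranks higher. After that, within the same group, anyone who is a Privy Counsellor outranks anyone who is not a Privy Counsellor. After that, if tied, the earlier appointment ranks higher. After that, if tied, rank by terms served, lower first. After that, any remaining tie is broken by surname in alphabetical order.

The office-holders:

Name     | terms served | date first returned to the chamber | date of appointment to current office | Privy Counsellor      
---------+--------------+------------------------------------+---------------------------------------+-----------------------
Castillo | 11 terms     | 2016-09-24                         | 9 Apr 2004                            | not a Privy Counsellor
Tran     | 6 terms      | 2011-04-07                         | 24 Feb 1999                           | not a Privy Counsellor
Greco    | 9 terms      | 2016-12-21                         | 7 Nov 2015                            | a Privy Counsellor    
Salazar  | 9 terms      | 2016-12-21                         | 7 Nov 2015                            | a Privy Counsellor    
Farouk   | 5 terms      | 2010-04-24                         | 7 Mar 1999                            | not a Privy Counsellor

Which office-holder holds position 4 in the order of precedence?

Greco

By date first returned to the chamber (earlier first): Farouk (2010-04-24); then Tran (2011-04-07); then Castillo (2016-09-24); then Greco and Salazar (both 2016-12-21).
Greco and Salazar are each a Privy Counsellor, so the next rule applies.
Greco and Salazar both have date of appointment to current office 7 Nov 2015, so the next rule applies.
Greco and Salazar both have terms served 9 terms, so the next rule applies.
Among Greco and Salazar, alphabetically by surname: Greco before Salazar.
Order: Farouk, Tran, Castillo, Greco, Salazar.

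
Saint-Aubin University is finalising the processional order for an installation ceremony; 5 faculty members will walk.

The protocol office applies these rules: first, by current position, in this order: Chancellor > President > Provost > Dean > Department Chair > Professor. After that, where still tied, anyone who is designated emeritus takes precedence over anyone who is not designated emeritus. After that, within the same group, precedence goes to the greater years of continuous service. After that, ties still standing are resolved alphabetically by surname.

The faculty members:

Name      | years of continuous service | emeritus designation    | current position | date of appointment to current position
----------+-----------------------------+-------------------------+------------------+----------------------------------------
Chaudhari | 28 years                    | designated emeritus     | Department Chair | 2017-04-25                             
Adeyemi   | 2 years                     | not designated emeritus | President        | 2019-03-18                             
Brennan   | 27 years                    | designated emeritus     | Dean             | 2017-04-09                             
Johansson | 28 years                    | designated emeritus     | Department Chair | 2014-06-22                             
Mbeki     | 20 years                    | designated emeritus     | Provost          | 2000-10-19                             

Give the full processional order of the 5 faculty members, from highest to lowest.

Adeyemi, Mbeki, Brennan, Chaudhari, Johansson

By current position: Adeyemi (President); then Mbeki (Provost); then Brennan (Dean); then Chaudhari and Johansson (Department Chair).
Chaudhari and Johansson are each designated emeritus, so the next rule applies.
Chaudhari and Johansson both have years of continuous service 28 years, so the next rule applies.
Among Chaudhari and Johansson, alphabetically by surname: Chaudhari before Johansson.
Full order: Adeyemi, Mbeki, Brennan, Chaudhari, Johansson.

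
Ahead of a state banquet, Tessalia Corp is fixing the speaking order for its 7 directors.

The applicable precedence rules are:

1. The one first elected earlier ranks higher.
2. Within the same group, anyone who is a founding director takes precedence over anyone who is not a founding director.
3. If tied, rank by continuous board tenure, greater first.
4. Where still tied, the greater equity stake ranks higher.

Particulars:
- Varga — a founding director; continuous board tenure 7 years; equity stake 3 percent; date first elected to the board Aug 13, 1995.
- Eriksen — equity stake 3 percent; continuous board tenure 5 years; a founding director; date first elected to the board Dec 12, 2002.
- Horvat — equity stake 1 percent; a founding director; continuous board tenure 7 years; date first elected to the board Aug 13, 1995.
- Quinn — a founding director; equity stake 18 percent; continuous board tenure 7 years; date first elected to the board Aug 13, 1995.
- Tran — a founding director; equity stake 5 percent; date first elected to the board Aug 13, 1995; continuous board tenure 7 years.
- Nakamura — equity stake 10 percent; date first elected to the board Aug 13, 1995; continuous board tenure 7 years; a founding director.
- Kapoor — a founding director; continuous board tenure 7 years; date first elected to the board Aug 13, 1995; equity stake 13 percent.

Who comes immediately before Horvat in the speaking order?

Varga

By date first elected to the board (earlier first): Quinn, Kapoor, Nakamura, Tran, Varga and Horvat (each Aug 13, 1995); then Eriksen (Dec 12, 2002).
Quinn, Kapoor, Nakamura, Tran, Varga and Horvat are each a founding director, so the next rule applies.
Quinn, Kapoor, Nakamura, Tran, Varga and Horvat all have continuous board tenure 7 years, so the next rule applies.
Among Quinn, Kapoor, Nakamura, Tran, Varga and Horvat, by equity stake (higher first): Quinn (18 percent) before Kapoor (13 percent) before Nakamura (10 percent) before Tran (5 percent) before Varga (3 percent) before Horvat (1 percent).
Order: Quinn, Kapoor, Nakamura, Tran, Varga, Horvat, Eriksen.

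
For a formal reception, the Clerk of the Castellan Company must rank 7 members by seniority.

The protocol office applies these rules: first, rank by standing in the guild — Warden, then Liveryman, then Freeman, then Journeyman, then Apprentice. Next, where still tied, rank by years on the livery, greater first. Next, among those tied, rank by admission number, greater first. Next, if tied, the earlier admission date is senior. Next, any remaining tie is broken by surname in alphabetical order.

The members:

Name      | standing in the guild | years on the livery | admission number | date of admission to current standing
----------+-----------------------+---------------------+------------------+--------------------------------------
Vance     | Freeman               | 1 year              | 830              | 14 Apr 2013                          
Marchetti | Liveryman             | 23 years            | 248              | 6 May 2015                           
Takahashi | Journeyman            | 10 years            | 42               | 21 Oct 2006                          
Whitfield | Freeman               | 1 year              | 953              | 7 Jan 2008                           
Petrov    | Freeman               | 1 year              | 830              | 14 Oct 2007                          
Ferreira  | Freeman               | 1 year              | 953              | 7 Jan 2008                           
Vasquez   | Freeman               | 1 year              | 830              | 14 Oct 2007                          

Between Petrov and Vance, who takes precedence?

By standing in the guild: Marchetti (Liveryman); then Ferreira, Whitfield, Petrov, Vasquez and Vance (Freeman); then Takahashi (Journeyman).
Ferreira, Whitfield, Petrov, Vasquez and Vance all have years on the livery 1 year, so the next rule applies.
Among Ferreira, Whitfield, Petrov, Vasquez and Vance, by admission number (higher first): Ferreira and Whitfield (953) before Petrov, Vasquez and Vance (830).
Ferreira and Whitfield both have date of admission to current standing 7 Jan 2008, so the next rule applies.
Among Ferreira and Whitfield, alphabetically by surname: Ferreira before Whitfield.
Among Petrov, Vasquez and Vance, by date of admission to current standing (earlier first): Petrov and Vasquez (14 Oct 2007) before Vance (14 Apr 2013).
Among Petrov and Vasquez, alphabetically by surname: Petrov before Vasquez.
So Petrov takes precedence.

Petrov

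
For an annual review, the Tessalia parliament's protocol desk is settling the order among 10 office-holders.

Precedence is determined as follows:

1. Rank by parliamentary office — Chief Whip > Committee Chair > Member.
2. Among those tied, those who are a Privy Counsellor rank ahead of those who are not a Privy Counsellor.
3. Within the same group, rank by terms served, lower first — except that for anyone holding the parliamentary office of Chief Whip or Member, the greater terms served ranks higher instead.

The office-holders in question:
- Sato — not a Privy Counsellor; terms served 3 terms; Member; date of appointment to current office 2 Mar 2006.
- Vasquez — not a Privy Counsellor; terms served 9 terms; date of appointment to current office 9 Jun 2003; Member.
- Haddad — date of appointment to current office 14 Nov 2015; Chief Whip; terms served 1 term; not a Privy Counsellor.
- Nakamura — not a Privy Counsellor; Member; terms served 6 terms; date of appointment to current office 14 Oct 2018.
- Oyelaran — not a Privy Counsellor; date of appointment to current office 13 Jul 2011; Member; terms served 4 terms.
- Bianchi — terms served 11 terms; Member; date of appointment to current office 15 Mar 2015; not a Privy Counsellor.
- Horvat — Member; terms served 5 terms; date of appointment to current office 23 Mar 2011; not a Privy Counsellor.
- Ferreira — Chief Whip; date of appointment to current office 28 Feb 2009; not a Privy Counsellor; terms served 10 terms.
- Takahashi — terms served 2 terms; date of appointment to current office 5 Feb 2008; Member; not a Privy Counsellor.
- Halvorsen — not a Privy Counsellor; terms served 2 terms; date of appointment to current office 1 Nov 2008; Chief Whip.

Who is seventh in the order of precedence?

By parliamentary office: Ferreira, Halvorsen and Haddad (Chief Whip); then Bianchi, Vasquez, Nakamura, Horvat, Oyelaran, Sato and Takahashi (Member).
Ferreira, Halvorsen and Haddad are each not a Privy Counsellor, so the next rule applies.
Among Ferreira, Halvorsen and Haddad, by terms served (higher first) (reversed rule for this group): Ferreira (10 terms) before Halvorsen (2 terms) before Haddad (1 term).
Bianchi, Vasquez, Nakamura, Horvat, Oyelaran, Sato and Takahashi are each not a Privy Counsellor, so the next rule applies.
Among Bianchi, Vasquez, Nakamura, Horvat, Oyelaran, Sato and Takahashi, by terms served (higher first) (reversed rule for this group): Bianchi (11 terms) before Vasquez (9 terms) before Nakamura (6 terms) before Horvat (5 terms) before Oyelaran (4 terms) before Sato (3 terms) before Takahashi (2 terms).
Order: Ferreira, Halvorsen, Haddad, Bianchi, Vasquez, Nakamura, Horvat, Oyelaran, Sato, Takahashi.

Horvat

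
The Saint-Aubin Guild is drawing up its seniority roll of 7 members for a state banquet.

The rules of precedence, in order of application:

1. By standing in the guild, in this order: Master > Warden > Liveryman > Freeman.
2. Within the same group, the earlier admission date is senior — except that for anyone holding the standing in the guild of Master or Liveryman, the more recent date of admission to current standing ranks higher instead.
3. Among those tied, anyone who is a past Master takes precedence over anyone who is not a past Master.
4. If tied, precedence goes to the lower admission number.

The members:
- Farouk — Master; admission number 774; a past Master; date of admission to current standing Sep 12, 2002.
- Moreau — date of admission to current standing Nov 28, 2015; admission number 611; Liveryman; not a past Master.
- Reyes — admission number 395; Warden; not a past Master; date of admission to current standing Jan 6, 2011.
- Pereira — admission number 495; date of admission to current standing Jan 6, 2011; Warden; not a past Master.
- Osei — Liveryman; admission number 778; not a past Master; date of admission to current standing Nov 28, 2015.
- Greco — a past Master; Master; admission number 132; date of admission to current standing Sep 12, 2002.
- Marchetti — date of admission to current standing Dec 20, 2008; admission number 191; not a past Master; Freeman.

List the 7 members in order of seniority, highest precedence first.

By standing in the guild: Greco and Farouk (Master); then Reyes and Pereira (Warden); then Moreau and Osei (Liveryman); then Marchetti (Freeman).
Greco and Farouk both have date of admission to current standing Sep 12, 2002, so the next rule applies.
Greco and Farouk are each a past Master, so the next rule applies.
Among Greco and Farouk, by admission number (lower first): Greco (132) before Farouk (774).
Reyes and Pereira both have date of admission to current standing Jan 6, 2011, so the next rule applies.
Reyes and Pereira are each not a past Master, so the next rule applies.
Among Reyes and Pereira, by admission number (lower first): Reyes (395) before Pereira (495).
Moreau and Osei both have date of admission to current standing Nov 28, 2015, so the next rule applies.
Moreau and Osei are each not a past Master, so the next rule applies.
Among Moreau and Osei, by admission number (lower first): Moreau (611) before Osei (778).
Full order: Greco, Farouk, Reyes, Pereira, Moreau, Osei, Marchetti.

Greco, Farouk, Reyes, Pereira, Moreau, Osei, Marchetti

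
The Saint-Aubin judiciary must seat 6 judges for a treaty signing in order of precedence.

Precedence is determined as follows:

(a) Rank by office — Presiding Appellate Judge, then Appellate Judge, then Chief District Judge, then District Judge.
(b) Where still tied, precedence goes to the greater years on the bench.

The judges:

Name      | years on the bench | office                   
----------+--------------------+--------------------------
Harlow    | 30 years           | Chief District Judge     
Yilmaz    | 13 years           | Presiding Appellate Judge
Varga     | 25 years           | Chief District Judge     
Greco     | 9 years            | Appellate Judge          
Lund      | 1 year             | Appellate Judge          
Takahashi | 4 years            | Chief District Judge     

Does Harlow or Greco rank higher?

Greco

By office: Yilmaz (Presiding Appellate Judge); then Greco and Lund (Appellate Judge); then Harlow, Varga and Takahashi (Chief District Judge).
Among Greco and Lund, by years on the bench (higher first): Greco (9 years) before Lund (1 year).
Among Harlow, Varga and Takahashi, by years on the bench (higher first): Harlow (30 years) before Varga (25 years) before Takahashi (4 years).
So Greco takes precedence.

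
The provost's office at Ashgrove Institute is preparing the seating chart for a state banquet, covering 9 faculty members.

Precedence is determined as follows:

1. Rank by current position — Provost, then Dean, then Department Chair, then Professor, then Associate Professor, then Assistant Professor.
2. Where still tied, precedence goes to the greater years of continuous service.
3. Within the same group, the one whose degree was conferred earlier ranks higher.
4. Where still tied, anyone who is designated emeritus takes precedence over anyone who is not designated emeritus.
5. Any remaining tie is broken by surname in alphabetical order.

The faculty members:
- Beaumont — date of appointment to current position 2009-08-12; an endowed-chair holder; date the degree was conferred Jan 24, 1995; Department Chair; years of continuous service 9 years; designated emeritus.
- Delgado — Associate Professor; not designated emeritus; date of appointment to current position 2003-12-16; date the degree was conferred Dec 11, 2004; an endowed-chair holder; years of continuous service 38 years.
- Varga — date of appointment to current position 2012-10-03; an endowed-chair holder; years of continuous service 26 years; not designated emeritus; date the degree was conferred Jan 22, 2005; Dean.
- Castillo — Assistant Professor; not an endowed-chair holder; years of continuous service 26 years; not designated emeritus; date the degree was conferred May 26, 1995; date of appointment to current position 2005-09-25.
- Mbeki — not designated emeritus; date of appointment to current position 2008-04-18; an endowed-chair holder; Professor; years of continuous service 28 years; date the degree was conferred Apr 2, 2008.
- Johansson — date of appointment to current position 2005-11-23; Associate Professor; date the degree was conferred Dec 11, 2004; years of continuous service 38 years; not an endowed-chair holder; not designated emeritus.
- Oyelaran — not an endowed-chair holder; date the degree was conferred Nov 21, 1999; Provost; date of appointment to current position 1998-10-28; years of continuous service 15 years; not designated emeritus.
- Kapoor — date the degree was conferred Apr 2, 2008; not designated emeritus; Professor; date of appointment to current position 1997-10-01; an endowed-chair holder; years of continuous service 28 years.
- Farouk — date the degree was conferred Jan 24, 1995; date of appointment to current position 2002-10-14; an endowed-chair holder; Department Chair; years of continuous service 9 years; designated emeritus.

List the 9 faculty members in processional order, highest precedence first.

Oyelaran, Varga, Beaumont, Farouk, Kapoor, Mbeki, Delgado, Johansson, Castillo

By current position: Oyelaran (Provost); then Varga (Dean); then Beaumont and Farouk (Department Chair); then Kapoor and Mbeki (Professor); then Delgado and Johansson (Associate Professor); then Castillo (Assistant Professor).
Beaumont and Farouk both have years of continuous service 9 years, so the next rule applies.
Beaumont and Farouk both have date the degree was conferred Jan 24, 1995, so the next rule applies.
Beaumont and Farouk are each designated emeritus, so the next rule applies.
Among Beaumont and Farouk, alphabetically by surname: Beaumont before Farouk.
Kapoor and Mbeki both have years of continuous service 28 years, so the next rule applies.
Kapoor and Mbeki both have date the degree was conferred Apr 2, 2008, so the next rule applies.
Kapoor and Mbeki are each not designated emeritus, so the next rule applies.
Among Kapoor and Mbeki, alphabetically by surname: Kapoor before Mbeki.
Delgado and Johansson both have years of continuous service 38 years, so the next rule applies.
Delgado and Johansson both have date the degree was conferred Dec 11, 2004, so the next rule applies.
Delgado and Johansson are each not designated emeritus, so the next rule applies.
Among Delgado and Johansson, alphabetically by surname: Delgado before Johansson.
Full order: Oyelaran, Varga, Beaumont, Farouk, Kapoor, Mbeki, Delgado, Johansson, Castillo.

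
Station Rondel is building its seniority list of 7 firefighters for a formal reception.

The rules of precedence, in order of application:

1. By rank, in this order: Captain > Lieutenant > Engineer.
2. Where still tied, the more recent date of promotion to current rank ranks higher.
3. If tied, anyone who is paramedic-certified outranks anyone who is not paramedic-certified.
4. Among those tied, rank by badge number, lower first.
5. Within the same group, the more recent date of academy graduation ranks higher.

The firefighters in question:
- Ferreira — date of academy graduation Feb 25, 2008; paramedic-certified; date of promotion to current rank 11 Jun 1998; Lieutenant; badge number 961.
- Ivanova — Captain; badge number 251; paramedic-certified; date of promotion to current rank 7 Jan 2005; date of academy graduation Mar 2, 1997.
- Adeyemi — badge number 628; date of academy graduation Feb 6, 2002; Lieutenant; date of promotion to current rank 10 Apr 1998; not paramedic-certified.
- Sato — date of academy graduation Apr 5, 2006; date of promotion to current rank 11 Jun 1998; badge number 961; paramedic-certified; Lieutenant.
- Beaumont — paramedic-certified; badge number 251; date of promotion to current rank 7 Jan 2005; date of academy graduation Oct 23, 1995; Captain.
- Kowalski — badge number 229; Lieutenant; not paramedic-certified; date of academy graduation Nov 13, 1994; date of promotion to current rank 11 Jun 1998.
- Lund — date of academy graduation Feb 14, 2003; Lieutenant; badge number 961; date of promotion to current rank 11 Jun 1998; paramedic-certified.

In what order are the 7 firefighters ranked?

By rank: Ivanova and Beaumont (Captain); then Ferreira, Sato, Lund, Kowalski and Adeyemi (Lieutenant).
Ivanova and Beaumont both have date of promotion to current rank 7 Jan 2005, so the next rule applies.
Ivanova and Beaumont are each paramedic-certified, so the next rule applies.
Ivanova and Beaumont both have badge number 251, so the next rule applies.
Among Ivanova and Beaumont, by date of academy graduation (later first): Ivanova (Mar 2, 1997) before Beaumont (Oct 23, 1995).
Among Ferreira, Sato, Lund, Kowalski and Adeyemi, by date of promotion to current rank (later first): Ferreira, Sato, Lund and Kowalski (11 Jun 1998) before Adeyemi (10 Apr 1998).
Among Ferreira, Sato, Lund and Kowalski, paramedic-certified before not paramedic-certified: Ferreira, Sato and Lund (paramedic-certified) before Kowalski (not paramedic-certified).
Ferreira, Sato and Lund all have badge number 961, so the next rule applies.
Among Ferreira, Sato and Lund, by date of academy graduation (later first): Ferreira (Feb 25, 2008) before Sato (Apr 5, 2006) before Lund (Feb 14, 2003).
Full order: Ivanova, Beaumont, Ferreira, Sato, Lund, Kowalski, Adeyemi.

Ivanova, Beaumont, Ferreira, Sato, Lund, Kowalski, Adeyemi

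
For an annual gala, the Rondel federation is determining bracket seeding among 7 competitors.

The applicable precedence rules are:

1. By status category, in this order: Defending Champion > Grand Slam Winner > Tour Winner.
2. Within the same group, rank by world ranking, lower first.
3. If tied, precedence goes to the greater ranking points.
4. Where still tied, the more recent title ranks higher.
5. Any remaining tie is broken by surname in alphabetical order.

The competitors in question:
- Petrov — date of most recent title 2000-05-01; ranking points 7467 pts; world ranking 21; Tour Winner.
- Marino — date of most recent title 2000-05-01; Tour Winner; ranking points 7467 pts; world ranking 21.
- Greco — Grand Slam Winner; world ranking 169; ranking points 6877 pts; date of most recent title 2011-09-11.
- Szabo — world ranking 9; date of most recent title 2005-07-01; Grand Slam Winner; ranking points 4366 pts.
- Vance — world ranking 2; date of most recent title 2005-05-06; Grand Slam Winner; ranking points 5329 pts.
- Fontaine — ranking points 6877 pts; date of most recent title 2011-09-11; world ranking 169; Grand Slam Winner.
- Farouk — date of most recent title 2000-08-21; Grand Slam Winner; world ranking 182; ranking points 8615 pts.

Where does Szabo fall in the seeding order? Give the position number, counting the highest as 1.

By status category: Vance, Szabo, Fontaine, Greco and Farouk (Grand Slam Winner); then Marino and Petrov (Tour Winner).
Among Vance, Szabo, Fontaine, Greco and Farouk, by world ranking (lower first): Vance (2) before Szabo (9) before Fontaine and Greco (169) before Farouk (182).
Fontaine and Greco both have ranking points 6877 pts, so the next rule applies.
Fontaine and Greco both have date of most recent title 2011-09-11, so the next rule applies.
Among Fontaine and Greco, alphabetically by surname: Fontaine before Greco.
Marino and Petrov both have world ranking 21, so the next rule applies.
Marino and Petrov both have ranking points 7467 pts, so the next rule applies.
Marino and Petrov both have date of most recent title 2000-05-01, so the next rule applies.
Among Marino and Petrov, alphabetically by surname: Marino before Petrov.
Order: Vance, Szabo, Fontaine, Greco, Farouk, Marino, Petrov. So position 2.

2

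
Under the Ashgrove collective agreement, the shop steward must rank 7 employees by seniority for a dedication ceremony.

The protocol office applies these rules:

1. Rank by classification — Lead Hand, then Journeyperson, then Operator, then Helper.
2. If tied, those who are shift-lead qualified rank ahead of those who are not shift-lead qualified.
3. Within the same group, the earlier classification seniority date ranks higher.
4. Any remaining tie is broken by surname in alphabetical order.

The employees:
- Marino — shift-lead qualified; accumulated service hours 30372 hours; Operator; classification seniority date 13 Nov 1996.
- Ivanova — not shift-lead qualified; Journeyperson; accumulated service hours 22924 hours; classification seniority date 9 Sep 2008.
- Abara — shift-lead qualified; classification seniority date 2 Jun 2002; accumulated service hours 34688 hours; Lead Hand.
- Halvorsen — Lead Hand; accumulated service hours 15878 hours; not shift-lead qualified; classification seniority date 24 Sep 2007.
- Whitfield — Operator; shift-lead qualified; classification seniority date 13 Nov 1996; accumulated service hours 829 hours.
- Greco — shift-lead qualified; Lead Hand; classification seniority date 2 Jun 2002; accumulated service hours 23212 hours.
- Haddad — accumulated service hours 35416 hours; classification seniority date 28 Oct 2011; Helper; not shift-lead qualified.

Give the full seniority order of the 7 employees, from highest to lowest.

By classification: Abara, Greco and Halvorsen (Lead Hand); then Ivanova (Journeyperson); then Marino and Whitfield (Operator); then Haddad (Helper).
Among Abara, Greco and Halvorsen, shift-lead qualified before not shift-lead qualified: Abara and Greco (shift-lead qualified) before Halvorsen (not shift-lead qualified).
Abara and Greco both have classification seniority date 2 Jun 2002, so the next rule applies.
Among Abara and Greco, alphabetically by surname: Abara before Greco.
Marino and Whitfield are each shift-lead qualified, so the next rule applies.
Marino and Whitfield both have classification seniority date 13 Nov 1996, so the next rule applies.
Among Marino and Whitfield, alphabetically by surname: Marino before Whitfield.
Full order: Abara, Greco, Halvorsen, Ivanova, Marino, Whitfield, Haddad.

Abara, Greco, Halvorsen, Ivanova, Marino, Whitfield, Haddad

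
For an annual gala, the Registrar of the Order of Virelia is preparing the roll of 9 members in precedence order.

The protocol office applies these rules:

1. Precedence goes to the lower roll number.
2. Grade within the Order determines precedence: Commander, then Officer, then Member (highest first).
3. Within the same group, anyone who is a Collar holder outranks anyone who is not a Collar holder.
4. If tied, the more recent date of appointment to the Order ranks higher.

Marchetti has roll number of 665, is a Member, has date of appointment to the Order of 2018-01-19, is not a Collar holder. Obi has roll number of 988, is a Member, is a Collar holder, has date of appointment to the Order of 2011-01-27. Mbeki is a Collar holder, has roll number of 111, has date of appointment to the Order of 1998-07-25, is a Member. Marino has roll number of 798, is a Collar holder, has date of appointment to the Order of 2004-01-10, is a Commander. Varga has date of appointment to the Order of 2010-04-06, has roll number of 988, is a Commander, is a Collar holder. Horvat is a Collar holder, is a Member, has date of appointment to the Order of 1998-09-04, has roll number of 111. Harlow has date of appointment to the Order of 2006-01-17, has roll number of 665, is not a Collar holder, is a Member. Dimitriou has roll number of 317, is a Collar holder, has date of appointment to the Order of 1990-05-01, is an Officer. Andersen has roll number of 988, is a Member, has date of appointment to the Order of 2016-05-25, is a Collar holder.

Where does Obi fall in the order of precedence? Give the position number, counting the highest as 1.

By roll number (lower first): Horvat and Mbeki (both 111); then Dimitriou (317); then Marchetti and Harlow (both 665); then Marino (798); then Varga, Andersen and Obi (each 988).
Horvat and Mbeki are each Member, so the next rule applies.
Horvat and Mbeki are each a Collar holder, so the next rule applies.
Among Horvat and Mbeki, by date of appointment to the Order (later first): Horvat (1998-09-04) before Mbeki (1998-07-25).
Marchetti and Harlow are each Member, so the next rule applies.
Marchetti and Harlow are each not a Collar holder, so the next rule applies.
Among Marchetti and Harlow, by date of appointment to the Order (later first): Marchetti (2018-01-19) before Harlow (2006-01-17).
Among Varga, Andersen and Obi, by grade within the Order: Varga (Commander) before Andersen and Obi (Member).
Andersen and Obi are each a Collar holder, so the next rule applies.
Among Andersen and Obi, by date of appointment to the Order (later first): Andersen (2016-05-25) before Obi (2011-01-27).
Order: Horvat, Mbeki, Dimitriou, Marchetti, Harlow, Marino, Varga, Andersen, Obi. So position 9.

9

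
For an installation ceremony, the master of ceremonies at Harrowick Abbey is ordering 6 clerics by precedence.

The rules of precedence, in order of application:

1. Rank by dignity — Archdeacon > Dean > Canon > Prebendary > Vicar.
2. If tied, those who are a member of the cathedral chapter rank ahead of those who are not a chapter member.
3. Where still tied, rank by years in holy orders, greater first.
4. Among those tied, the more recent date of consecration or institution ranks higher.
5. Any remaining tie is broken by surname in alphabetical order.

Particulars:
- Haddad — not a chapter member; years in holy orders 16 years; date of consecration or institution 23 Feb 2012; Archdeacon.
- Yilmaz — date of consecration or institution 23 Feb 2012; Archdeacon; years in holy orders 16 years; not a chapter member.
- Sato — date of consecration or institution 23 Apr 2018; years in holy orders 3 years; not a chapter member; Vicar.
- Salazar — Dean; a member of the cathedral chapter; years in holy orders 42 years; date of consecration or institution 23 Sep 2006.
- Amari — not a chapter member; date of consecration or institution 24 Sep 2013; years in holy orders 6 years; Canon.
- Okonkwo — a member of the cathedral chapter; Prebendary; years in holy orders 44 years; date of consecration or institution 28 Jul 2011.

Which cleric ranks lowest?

Sato

By dignity: Haddad and Yilmaz (Archdeacon); then Salazar (Dean); then Amari (Canon); then Okonkwo (Prebendary); then Sato (Vicar).
Haddad and Yilmaz are each not a chapter member, so the next rule applies.
Haddad and Yilmaz both have years in holy orders 16 years, so the next rule applies.
Haddad and Yilmaz both have date of consecration or institution 23 Feb 2012, so the next rule applies.
Among Haddad and Yilmaz, alphabetically by surname: Haddad before Yilmaz.
Order: Haddad, Yilmaz, Salazar, Amari, Okonkwo, Sato.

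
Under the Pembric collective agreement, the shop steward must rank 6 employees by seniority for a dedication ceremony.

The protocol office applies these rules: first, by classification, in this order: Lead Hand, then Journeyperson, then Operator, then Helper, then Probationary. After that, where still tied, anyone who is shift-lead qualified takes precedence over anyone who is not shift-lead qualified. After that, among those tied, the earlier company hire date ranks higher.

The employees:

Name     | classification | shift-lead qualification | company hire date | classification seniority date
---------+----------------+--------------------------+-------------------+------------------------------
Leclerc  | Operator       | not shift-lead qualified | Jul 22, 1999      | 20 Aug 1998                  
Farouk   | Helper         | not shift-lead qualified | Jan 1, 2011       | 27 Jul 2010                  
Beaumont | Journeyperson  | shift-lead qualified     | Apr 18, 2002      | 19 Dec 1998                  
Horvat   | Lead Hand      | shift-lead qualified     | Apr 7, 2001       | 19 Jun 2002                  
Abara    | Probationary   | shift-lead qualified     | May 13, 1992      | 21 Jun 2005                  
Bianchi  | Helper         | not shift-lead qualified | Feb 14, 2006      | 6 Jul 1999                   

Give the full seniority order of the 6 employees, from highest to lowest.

Horvat, Beaumont, Leclerc, Bianchi, Farouk, Abara

By classification: Horvat (Lead Hand); then Beaumont (Journeyperson); then Leclerc (Operator); then Bianchi and Farouk (Helper); then Abara (Probationary).
Bianchi and Farouk are each not shift-lead qualified, so the next rule applies.
Among Bianchi and Farouk, by company hire date (earlier first): Bianchi (Feb 14, 2006) before Farouk (Jan 1, 2011).
Full order: Horvat, Beaumont, Leclerc, Bianchi, Farouk, Abara.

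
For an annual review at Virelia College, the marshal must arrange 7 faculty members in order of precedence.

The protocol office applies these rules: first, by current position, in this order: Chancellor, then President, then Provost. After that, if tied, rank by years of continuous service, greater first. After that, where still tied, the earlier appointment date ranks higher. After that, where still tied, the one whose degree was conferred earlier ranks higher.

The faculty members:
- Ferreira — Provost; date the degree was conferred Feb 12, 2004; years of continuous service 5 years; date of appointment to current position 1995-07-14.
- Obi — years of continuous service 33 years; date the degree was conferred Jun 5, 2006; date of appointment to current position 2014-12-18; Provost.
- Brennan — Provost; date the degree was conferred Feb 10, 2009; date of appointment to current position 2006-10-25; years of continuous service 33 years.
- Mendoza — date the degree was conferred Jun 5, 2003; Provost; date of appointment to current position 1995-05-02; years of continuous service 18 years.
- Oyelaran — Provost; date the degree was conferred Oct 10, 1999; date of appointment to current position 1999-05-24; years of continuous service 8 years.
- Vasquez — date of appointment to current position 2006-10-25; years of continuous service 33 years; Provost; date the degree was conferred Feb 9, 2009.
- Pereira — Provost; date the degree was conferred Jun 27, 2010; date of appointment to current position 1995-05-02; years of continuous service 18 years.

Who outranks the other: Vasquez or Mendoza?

Vasquez

By current position: Vasquez, Brennan, Obi, Mendoza, Pereira, Oyelaran and Ferreira (Provost).
Among Vasquez, Brennan, Obi, Mendoza, Pereira, Oyelaran and Ferreira, by years of continuous service (higher first): Vasquez, Brennan and Obi (33 years) before Mendoza and Pereira (18 years) before Oyelaran (8 years) before Ferreira (5 years).
Among Vasquez, Brennan and Obi, by date of appointment to current position (earlier first): Vasquez and Brennan (2006-10-25) before Obi (2014-12-18).
Among Vasquez and Brennan, by date the degree was conferred (earlier first): Vasquez (Feb 9, 2009) before Brennan (Feb 10, 2009).
Mendoza and Pereira both have date of appointment to current position 1995-05-02, so the next rule applies.
Among Mendoza and Pereira, by date the degree was conferred (earlier first): Mendoza (Jun 5, 2003) before Pereira (Jun 27, 2010).
So Vasquez takes precedence.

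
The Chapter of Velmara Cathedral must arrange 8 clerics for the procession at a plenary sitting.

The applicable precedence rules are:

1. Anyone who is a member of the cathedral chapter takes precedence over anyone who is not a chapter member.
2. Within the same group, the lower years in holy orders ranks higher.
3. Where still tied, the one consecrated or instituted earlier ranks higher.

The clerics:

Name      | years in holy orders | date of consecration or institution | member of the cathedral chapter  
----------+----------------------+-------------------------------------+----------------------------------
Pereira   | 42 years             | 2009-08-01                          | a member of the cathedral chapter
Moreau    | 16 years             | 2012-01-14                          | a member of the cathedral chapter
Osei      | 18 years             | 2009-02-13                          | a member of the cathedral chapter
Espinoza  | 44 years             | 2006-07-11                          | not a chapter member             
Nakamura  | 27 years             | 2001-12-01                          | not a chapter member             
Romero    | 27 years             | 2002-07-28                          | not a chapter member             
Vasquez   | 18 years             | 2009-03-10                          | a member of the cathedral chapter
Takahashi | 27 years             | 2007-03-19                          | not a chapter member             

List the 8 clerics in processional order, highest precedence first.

By the first rule: Moreau, Osei, Vasquez and Pereira (each a member of the cathedral chapter); then Nakamura, Romero, Takahashi and Espinoza (each not a chapter member).
Among Moreau, Osei, Vasquez and Pereira, by years in holy orders (lower first): Moreau (16 years) before Osei and Vasquez (18 years) before Pereira (42 years).
Among Osei and Vasquez, by date of consecration or institution (earlier first): Osei (2009-02-13) before Vasquez (2009-03-10).
Among Nakamura, Romero, Takahashi and Espinoza, by years in holy orders (lower first): Nakamura, Romero and Takahashi (27 years) before Espinoza (44 years).
Among Nakamura, Romero and Takahashi, by date of consecration or institution (earlier first): Nakamura (2001-12-01) before Romero (2002-07-28) before Takahashi (2007-03-19).
Full order: Moreau, Osei, Vasquez, Pereira, Nakamura, Romero, Takahashi, Espinoza.

Moreau, Osei, Vasquez, Pereira, Nakamura, Romero, Takahashi, Espinoza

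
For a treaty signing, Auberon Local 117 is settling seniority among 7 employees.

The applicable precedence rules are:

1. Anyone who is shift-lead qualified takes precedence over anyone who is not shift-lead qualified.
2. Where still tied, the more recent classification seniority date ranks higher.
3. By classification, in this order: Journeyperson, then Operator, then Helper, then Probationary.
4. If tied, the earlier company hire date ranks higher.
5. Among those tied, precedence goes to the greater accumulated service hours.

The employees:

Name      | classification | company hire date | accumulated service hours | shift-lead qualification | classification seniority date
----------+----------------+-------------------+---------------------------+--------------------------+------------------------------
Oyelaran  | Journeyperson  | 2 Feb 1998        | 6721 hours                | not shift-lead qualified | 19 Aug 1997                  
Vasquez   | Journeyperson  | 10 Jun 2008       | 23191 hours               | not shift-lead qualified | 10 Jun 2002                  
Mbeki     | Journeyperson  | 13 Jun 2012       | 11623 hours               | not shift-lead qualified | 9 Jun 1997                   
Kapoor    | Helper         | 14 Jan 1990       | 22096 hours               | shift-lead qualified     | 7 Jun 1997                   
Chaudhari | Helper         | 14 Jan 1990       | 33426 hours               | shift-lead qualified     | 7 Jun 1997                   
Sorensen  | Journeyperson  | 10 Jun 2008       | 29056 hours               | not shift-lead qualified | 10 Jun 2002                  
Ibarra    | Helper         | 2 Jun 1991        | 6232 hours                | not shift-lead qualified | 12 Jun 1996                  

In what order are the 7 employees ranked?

By the first rule: Chaudhari and Kapoor (both shift-lead qualified); then Sorensen, Vasquez, Oyelaran, Mbeki and Ibarra (each not shift-lead qualified).
Chaudhari and Kapoor both have classification seniority date 7 Jun 1997, so the next rule applies.
Chaudhari and Kapoor are each Helper, so the next rule applies.
Chaudhari and Kapoor both have company hire date 14 Jan 1990, so the next rule applies.
Among Chaudhari and Kapoor, by accumulated service hours (higher first): Chaudhari (33426 hours) before Kapoor (22096 hours).
Among Sorensen, Vasquez, Oyelaran, Mbeki and Ibarra, by classification seniority date (later first): Sorensen and Vasquez (10 Jun 2002) before Oyelaran (19 Aug 1997) before Mbeki (9 Jun 1997) before Ibarra (12 Jun 1996).
Sorensen and Vasquez are each Journeyperson, so the next rule applies.
Sorensen and Vasquez both have company hire date 10 Jun 2008, so the next rule applies.
Among Sorensen and Vasquez, by accumulated service hours (higher first): Sorensen (29056 hours) before Vasquez (23191 hours).
Full order: Chaudhari, Kapoor, Sorensen, Vasquez, Oyelaran, Mbeki, Ibarra.

Chaudhari, Kapoor, Sorensen, Vasquez, Oyelaran, Mbeki, Ibarra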